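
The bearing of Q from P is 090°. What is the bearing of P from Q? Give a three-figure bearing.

270°

Back-bearing = 090° + 180° = 270°.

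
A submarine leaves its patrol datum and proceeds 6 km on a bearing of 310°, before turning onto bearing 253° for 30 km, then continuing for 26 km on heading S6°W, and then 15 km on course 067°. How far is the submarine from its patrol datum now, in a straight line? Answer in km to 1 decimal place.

Leg 1 (310°, 6 km): east 6 sin 310° = -4.60, north 6 cos 310° = 3.86
Leg 2 (253°, 30 km): east 30 sin 253° = -28.69, north 30 cos 253° = -8.77
Leg 3 (S6°W, 26 km): east 26 sin 186° = -2.72, north 26 cos 186° = -25.86
Leg 4 (067°, 15 km): east 15 sin 67° = 13.81, north 15 cos 67° = 5.86
Net: -22.20 east, -24.91 north. Distance = √((-22.20)² + (-24.91)²) = 33.365 km.

33.4 km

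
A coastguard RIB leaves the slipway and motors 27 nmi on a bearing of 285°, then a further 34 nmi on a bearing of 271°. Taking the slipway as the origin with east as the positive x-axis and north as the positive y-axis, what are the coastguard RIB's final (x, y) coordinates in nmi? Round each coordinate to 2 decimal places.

(-60.07, 7.58)

Leg 1 (285°, 27 nmi): east 27 sin 285° = -26.08, north 27 cos 285° = 6.99
Leg 2 (271°, 34 nmi): east 34 sin 271° = -33.99, north 34 cos 271° = 0.59
Summing: -60.07 nmi east, 7.58 nmi north → (-60.07, 7.58).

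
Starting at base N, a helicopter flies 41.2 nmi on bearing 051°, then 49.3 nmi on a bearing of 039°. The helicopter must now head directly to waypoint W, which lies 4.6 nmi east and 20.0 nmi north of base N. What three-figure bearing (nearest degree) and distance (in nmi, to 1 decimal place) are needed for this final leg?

233°, 73.3 nmi

Leg 1 (051°, 41.2 nmi): east 41.2 sin 51° = 32.02, north 41.2 cos 51° = 25.93
Leg 2 (039°, 49.3 nmi): east 49.3 sin 39° = 31.03, north 49.3 cos 39° = 38.31
Current position: (63.04, 64.24). Target: (4.6, 20.0). Remaining: Δeast = -58.44, Δnorth = -44.24.
Bearing = atan2(-58.44, -44.24) mod 360° = 232.87°; distance = √((-58.44)² + (-44.24)²) = 73.301 nmi.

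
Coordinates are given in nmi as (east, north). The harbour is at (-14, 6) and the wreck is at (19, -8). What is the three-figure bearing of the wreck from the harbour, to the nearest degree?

113°

Δeast = 19 − -14 = 33.00; Δnorth = -8 − 6 = -14.00.
Bearing = atan2(Δeast, Δnorth) mod 360° = 112.99° ≈ 113°.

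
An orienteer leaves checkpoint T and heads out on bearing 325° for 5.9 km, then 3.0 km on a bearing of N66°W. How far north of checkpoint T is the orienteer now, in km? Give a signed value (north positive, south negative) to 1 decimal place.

6.1 km

Leg 1 (325°, 5.9 km): east 5.9 sin 325° = -3.38, north 5.9 cos 325° = 4.83
Leg 2 (N66°W, 3.0 km): east 3.0 sin 294° = -2.74, north 3.0 cos 294° = 1.22
Net north component: 6.05 km.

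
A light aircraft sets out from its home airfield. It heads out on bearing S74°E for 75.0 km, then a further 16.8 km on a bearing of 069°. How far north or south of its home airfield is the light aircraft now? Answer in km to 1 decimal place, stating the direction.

14.7 km south

Leg 1 (S74°E, 75.0 km): east 75.0 sin 106° = 72.09, north 75.0 cos 106° = -20.67
Leg 2 (069°, 16.8 km): east 16.8 sin 69° = 15.68, north 16.8 cos 69° = 6.02
Net north component: -14.65 km.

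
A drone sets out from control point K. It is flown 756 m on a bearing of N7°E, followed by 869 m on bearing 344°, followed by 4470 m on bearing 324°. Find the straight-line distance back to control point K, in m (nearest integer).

5896 m

Leg 1 (N7°E, 756 m): east 756 sin 7° = 92.13, north 756 cos 7° = 750.36
Leg 2 (344°, 869 m): east 869 sin 344° = -239.53, north 869 cos 344° = 835.34
Leg 3 (324°, 4470 m): east 4470 sin 324° = -2627.40, north 4470 cos 324° = 3616.31
Net: -2774.80 east, 5202.01 north. Distance = √((-2774.80)² + (5202.01)²) = 5895.793 m.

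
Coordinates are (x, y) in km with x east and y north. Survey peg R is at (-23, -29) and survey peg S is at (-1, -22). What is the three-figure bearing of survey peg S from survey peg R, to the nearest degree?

Δeast = -1 − -23 = 22.00; Δnorth = -22 − -29 = 7.00.
Bearing = atan2(Δeast, Δnorth) mod 360° = 72.35° ≈ 072°.

072°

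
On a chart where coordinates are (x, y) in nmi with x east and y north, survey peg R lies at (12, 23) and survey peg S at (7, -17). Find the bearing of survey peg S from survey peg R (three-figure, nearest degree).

Δeast = 7 − 12 = -5.00; Δnorth = -17 − 23 = -40.00.
Bearing = atan2(Δeast, Δnorth) mod 360° = 187.13° ≈ 187°.

187°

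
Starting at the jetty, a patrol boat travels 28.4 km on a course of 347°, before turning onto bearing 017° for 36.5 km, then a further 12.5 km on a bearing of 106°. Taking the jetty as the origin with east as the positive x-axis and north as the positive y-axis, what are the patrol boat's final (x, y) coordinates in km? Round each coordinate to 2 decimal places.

Leg 1 (347°, 28.4 km): east 28.4 sin 347° = -6.39, north 28.4 cos 347° = 27.67
Leg 2 (017°, 36.5 km): east 36.5 sin 17° = 10.67, north 36.5 cos 17° = 34.91
Leg 3 (106°, 12.5 km): east 12.5 sin 106° = 12.02, north 12.5 cos 106° = -3.45
Summing: 16.30 km east, 59.13 km north → (16.30, 59.13).

(16.30, 59.13)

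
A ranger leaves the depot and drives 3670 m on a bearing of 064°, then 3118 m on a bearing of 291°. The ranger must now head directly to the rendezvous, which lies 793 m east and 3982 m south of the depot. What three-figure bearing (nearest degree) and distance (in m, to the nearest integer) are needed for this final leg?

177°, 6720 m

Leg 1 (064°, 3670 m): east 3670 sin 64° = 3298.57, north 3670 cos 64° = 1608.82
Leg 2 (291°, 3118 m): east 3118 sin 291° = -2910.90, north 3118 cos 291° = 1117.39
Current position: (387.67, 2726.21). Target: (793, -3982). Remaining: Δeast = 405.33, Δnorth = -6708.21.
Bearing = atan2(405.33, -6708.21) mod 360° = 176.54°; distance = √((405.33)² + (-6708.21)²) = 6720.448 m.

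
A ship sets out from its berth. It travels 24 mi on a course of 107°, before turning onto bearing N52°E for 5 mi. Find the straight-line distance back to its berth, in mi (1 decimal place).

Leg 1 (107°, 24 mi): east 24 sin 107° = 22.95, north 24 cos 107° = -7.02
Leg 2 (N52°E, 5 mi): east 5 sin 52° = 3.94, north 5 cos 52° = 3.08
Net: 26.89 east, -3.94 north. Distance = √((26.89)² + (-3.94)²) = 27.178 mi.

27.2 mi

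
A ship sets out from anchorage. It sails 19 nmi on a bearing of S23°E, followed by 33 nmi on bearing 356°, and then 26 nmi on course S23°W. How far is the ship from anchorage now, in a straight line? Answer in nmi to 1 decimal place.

Leg 1 (S23°E, 19 nmi): east 19 sin 157° = 7.42, north 19 cos 157° = -17.49
Leg 2 (356°, 33 nmi): east 33 sin 356° = -2.30, north 33 cos 356° = 32.92
Leg 3 (S23°W, 26 nmi): east 26 sin 203° = -10.16, north 26 cos 203° = -23.93
Net: -5.04 east, -8.50 north. Distance = √((-5.04)² + (-8.50)²) = 9.883 nmi.

9.9 nmi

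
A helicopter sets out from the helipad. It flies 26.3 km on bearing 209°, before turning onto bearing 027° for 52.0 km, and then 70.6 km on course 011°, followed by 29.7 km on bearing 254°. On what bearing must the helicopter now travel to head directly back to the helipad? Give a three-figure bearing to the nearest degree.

177°

Leg 1 (209°, 26.3 km): east 26.3 sin 209° = -12.75, north 26.3 cos 209° = -23.00
Leg 2 (027°, 52.0 km): east 52.0 sin 27° = 23.61, north 52.0 cos 27° = 46.33
Leg 3 (011°, 70.6 km): east 70.6 sin 11° = 13.47, north 70.6 cos 11° = 69.30
Leg 4 (254°, 29.7 km): east 29.7 sin 254° = -28.55, north 29.7 cos 254° = -8.19
Net displacement: -4.22 east, 84.45 north. Direction back to start is (4.22, -84.45): bearing = atan2(4.22, -84.45) mod 360° = 177.14° ≈ 177°.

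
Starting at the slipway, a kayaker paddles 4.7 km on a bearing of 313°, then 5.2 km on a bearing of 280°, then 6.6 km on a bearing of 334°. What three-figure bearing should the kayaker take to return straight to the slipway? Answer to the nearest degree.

131°

Leg 1 (313°, 4.7 km): east 4.7 sin 313° = -3.44, north 4.7 cos 313° = 3.21
Leg 2 (280°, 5.2 km): east 5.2 sin 280° = -5.12, north 5.2 cos 280° = 0.90
Leg 3 (334°, 6.6 km): east 6.6 sin 334° = -2.89, north 6.6 cos 334° = 5.93
Net displacement: -11.45 east, 10.04 north. Direction back to start is (11.45, -10.04): bearing = atan2(11.45, -10.04) mod 360° = 131.24° ≈ 131°.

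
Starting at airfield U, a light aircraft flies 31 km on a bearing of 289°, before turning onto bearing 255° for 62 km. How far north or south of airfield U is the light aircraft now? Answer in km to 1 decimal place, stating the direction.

6.0 km south

Leg 1 (289°, 31 km): east 31 sin 289° = -29.31, north 31 cos 289° = 10.09
Leg 2 (255°, 62 km): east 62 sin 255° = -59.89, north 62 cos 255° = -16.05
Net north component: -5.95 km.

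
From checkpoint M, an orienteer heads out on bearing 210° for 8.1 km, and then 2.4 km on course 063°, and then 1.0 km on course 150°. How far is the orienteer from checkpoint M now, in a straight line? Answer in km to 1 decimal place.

6.9 km

Leg 1 (210°, 8.1 km): east 8.1 sin 210° = -4.05, north 8.1 cos 210° = -7.01
Leg 2 (063°, 2.4 km): east 2.4 sin 63° = 2.14, north 2.4 cos 63° = 1.09
Leg 3 (150°, 1.0 km): east 1.0 sin 150° = 0.50, north 1.0 cos 150° = -0.87
Net: -1.41 east, -6.79 north. Distance = √((-1.41)² + (-6.79)²) = 6.936 km.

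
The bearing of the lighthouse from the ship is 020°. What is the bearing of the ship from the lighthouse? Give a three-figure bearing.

200°

Back-bearing = 020° + 180° = 200°.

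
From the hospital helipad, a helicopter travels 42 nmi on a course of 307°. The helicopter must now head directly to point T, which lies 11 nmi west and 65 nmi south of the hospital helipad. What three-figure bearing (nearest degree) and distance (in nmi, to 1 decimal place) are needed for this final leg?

166°, 93.0 nmi

Leg 1 (307°, 42 nmi): east 42 sin 307° = -33.54, north 42 cos 307° = 25.28
Current position: (-33.54, 25.28). Target: (-11, -65). Remaining: Δeast = 22.54, Δnorth = -90.28.
Bearing = atan2(22.54, -90.28) mod 360° = 165.98°; distance = √((22.54)² + (-90.28)²) = 93.048 nmi.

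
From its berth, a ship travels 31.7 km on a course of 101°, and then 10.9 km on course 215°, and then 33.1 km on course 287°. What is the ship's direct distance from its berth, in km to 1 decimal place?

Leg 1 (101°, 31.7 km): east 31.7 sin 101° = 31.12, north 31.7 cos 101° = -6.05
Leg 2 (215°, 10.9 km): east 10.9 sin 215° = -6.25, north 10.9 cos 215° = -8.93
Leg 3 (287°, 33.1 km): east 33.1 sin 287° = -31.65, north 33.1 cos 287° = 9.68
Net: -6.79 east, -5.30 north. Distance = √((-6.79)² + (-5.30)²) = 8.612 km.

8.6 km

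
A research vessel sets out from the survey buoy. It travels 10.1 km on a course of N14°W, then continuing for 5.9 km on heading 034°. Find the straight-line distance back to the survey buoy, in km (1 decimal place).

14.7 km

Leg 1 (N14°W, 10.1 km): east 10.1 sin 346° = -2.44, north 10.1 cos 346° = 9.80
Leg 2 (034°, 5.9 km): east 5.9 sin 34° = 3.30, north 5.9 cos 34° = 4.89
Net: 0.86 east, 14.69 north. Distance = √((0.86)² + (14.69)²) = 14.716 km.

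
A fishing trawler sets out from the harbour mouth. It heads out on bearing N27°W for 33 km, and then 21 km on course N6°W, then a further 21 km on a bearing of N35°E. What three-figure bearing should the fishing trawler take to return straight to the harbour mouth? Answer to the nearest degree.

Leg 1 (N27°W, 33 km): east 33 sin 333° = -14.98, north 33 cos 333° = 29.40
Leg 2 (N6°W, 21 km): east 21 sin 354° = -2.20, north 21 cos 354° = 20.88
Leg 3 (N35°E, 21 km): east 21 sin 35° = 12.05, north 21 cos 35° = 17.20
Net displacement: -5.13 east, 67.49 north. Direction back to start is (5.13, -67.49): bearing = atan2(5.13, -67.49) mod 360° = 175.65° ≈ 176°.

176°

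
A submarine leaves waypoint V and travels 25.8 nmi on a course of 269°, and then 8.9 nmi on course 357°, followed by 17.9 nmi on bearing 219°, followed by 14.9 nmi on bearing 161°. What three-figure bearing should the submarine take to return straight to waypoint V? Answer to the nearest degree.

059°

Leg 1 (269°, 25.8 nmi): east 25.8 sin 269° = -25.80, north 25.8 cos 269° = -0.45
Leg 2 (357°, 8.9 nmi): east 8.9 sin 357° = -0.47, north 8.9 cos 357° = 8.89
Leg 3 (219°, 17.9 nmi): east 17.9 sin 219° = -11.26, north 17.9 cos 219° = -13.91
Leg 4 (161°, 14.9 nmi): east 14.9 sin 161° = 4.85, north 14.9 cos 161° = -14.09
Net displacement: -32.68 east, -19.56 north. Direction back to start is (32.68, 19.56): bearing = atan2(32.68, 19.56) mod 360° = 59.09° ≈ 059°.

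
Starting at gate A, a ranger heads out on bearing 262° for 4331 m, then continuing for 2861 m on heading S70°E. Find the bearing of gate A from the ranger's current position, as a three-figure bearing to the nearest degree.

Leg 1 (262°, 4331 m): east 4331 sin 262° = -4288.85, north 4331 cos 262° = -602.76
Leg 2 (S70°E, 2861 m): east 2861 sin 110° = 2688.46, north 2861 cos 110° = -978.52
Net displacement: -1600.39 east, -1581.28 north. Direction back to start is (1600.39, 1581.28): bearing = atan2(1600.39, 1581.28) mod 360° = 45.34° ≈ 045°.

045°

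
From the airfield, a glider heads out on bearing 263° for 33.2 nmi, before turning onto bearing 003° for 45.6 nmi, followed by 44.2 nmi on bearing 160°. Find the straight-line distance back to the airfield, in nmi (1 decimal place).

15.4 nmi

Leg 1 (263°, 33.2 nmi): east 33.2 sin 263° = -32.95, north 33.2 cos 263° = -4.05
Leg 2 (003°, 45.6 nmi): east 45.6 sin 3° = 2.39, north 45.6 cos 3° = 45.54
Leg 3 (160°, 44.2 nmi): east 44.2 sin 160° = 15.12, north 44.2 cos 160° = -41.53
Net: -15.45 east, -0.04 north. Distance = √((-15.45)² + (-0.04)²) = 15.449 nmi.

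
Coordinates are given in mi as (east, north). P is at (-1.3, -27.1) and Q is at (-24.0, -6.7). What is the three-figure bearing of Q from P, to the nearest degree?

Δeast = -24.0 − -1.3 = -22.70; Δnorth = -6.7 − -27.1 = 20.40.
Bearing = atan2(Δeast, Δnorth) mod 360° = 311.95° ≈ 312°.

312°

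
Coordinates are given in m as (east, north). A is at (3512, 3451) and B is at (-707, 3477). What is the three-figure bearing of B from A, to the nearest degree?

Δeast = -707 − 3512 = -4219.00; Δnorth = 3477 − 3451 = 26.00.
Bearing = atan2(Δeast, Δnorth) mod 360° = 270.35° ≈ 270°.

270°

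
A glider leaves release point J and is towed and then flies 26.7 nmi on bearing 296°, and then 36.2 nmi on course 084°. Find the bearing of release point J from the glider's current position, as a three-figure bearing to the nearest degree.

Leg 1 (296°, 26.7 nmi): east 26.7 sin 296° = -24.00, north 26.7 cos 296° = 11.70
Leg 2 (084°, 36.2 nmi): east 36.2 sin 84° = 36.00, north 36.2 cos 84° = 3.78
Net displacement: 12.00 east, 15.49 north. Direction back to start is (-12.00, -15.49): bearing = atan2(-12.00, -15.49) mod 360° = 217.78° ≈ 218°.

218°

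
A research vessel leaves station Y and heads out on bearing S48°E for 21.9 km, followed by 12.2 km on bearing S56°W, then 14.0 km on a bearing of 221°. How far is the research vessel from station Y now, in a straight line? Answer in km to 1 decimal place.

Leg 1 (S48°E, 21.9 km): east 21.9 sin 132° = 16.27, north 21.9 cos 132° = -14.65
Leg 2 (S56°W, 12.2 km): east 12.2 sin 236° = -10.11, north 12.2 cos 236° = -6.82
Leg 3 (221°, 14.0 km): east 14.0 sin 221° = -9.18, north 14.0 cos 221° = -10.57
Net: -3.02 east, -32.04 north. Distance = √((-3.02)² + (-32.04)²) = 32.184 km.

32.2 km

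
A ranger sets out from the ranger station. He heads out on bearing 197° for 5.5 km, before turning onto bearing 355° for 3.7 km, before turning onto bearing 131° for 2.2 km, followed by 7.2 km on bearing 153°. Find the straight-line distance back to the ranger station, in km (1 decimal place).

9.9 km

Leg 1 (197°, 5.5 km): east 5.5 sin 197° = -1.61, north 5.5 cos 197° = -5.26
Leg 2 (355°, 3.7 km): east 3.7 sin 355° = -0.32, north 3.7 cos 355° = 3.69
Leg 3 (131°, 2.2 km): east 2.2 sin 131° = 1.66, north 2.2 cos 131° = -1.44
Leg 4 (153°, 7.2 km): east 7.2 sin 153° = 3.27, north 7.2 cos 153° = -6.42
Net: 3.00 east, -9.43 north. Distance = √((3.00)² + (-9.43)²) = 9.897 km.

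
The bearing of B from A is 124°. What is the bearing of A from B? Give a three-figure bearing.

Back-bearing = 124° + 180° = 304°.

304°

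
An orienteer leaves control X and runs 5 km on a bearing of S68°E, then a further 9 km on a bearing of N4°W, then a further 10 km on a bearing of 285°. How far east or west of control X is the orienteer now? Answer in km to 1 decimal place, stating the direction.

5.7 km west

Leg 1 (S68°E, 5 km): east 5 sin 112° = 4.64, north 5 cos 112° = -1.87
Leg 2 (N4°W, 9 km): east 9 sin 356° = -0.63, north 9 cos 356° = 8.98
Leg 3 (285°, 10 km): east 10 sin 285° = -9.66, north 10 cos 285° = 2.59
Net east component: -5.65 km.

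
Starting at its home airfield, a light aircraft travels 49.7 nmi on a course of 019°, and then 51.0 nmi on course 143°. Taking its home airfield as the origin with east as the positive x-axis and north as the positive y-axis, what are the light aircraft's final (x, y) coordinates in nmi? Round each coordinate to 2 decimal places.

(46.87, 6.26)

Leg 1 (019°, 49.7 nmi): east 49.7 sin 19° = 16.18, north 49.7 cos 19° = 46.99
Leg 2 (143°, 51.0 nmi): east 51.0 sin 143° = 30.69, north 51.0 cos 143° = -40.73
Summing: 46.87 nmi east, 6.26 nmi north → (46.87, 6.26).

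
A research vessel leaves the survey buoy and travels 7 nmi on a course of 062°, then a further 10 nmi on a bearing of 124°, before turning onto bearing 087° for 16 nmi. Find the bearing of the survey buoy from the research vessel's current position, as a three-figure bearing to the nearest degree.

Leg 1 (062°, 7 nmi): east 7 sin 62° = 6.18, north 7 cos 62° = 3.29
Leg 2 (124°, 10 nmi): east 10 sin 124° = 8.29, north 10 cos 124° = -5.59
Leg 3 (087°, 16 nmi): east 16 sin 87° = 15.98, north 16 cos 87° = 0.84
Net displacement: 30.45 east, -1.47 north. Direction back to start is (-30.45, 1.47): bearing = atan2(-30.45, 1.47) mod 360° = 272.76° ≈ 273°.

273°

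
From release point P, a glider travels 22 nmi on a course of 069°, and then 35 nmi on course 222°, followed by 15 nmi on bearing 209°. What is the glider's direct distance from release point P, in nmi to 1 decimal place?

32.9 nmi

Leg 1 (069°, 22 nmi): east 22 sin 69° = 20.54, north 22 cos 69° = 7.88
Leg 2 (222°, 35 nmi): east 35 sin 222° = -23.42, north 35 cos 222° = -26.01
Leg 3 (209°, 15 nmi): east 15 sin 209° = -7.27, north 15 cos 209° = -13.12
Net: -10.15 east, -31.25 north. Distance = √((-10.15)² + (-31.25)²) = 32.853 nmi.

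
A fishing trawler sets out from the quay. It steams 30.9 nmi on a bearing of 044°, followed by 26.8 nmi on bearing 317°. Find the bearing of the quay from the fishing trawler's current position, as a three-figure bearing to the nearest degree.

184°

Leg 1 (044°, 30.9 nmi): east 30.9 sin 44° = 21.46, north 30.9 cos 44° = 22.23
Leg 2 (317°, 26.8 nmi): east 26.8 sin 317° = -18.28, north 26.8 cos 317° = 19.60
Net displacement: 3.19 east, 41.83 north. Direction back to start is (-3.19, -41.83): bearing = atan2(-3.19, -41.83) mod 360° = 184.36° ≈ 184°.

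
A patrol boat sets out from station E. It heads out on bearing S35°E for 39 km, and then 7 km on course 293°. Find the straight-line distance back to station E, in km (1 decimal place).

Leg 1 (S35°E, 39 km): east 39 sin 145° = 22.37, north 39 cos 145° = -31.95
Leg 2 (293°, 7 km): east 7 sin 293° = -6.44, north 7 cos 293° = 2.74
Net: 15.93 east, -29.21 north. Distance = √((15.93)² + (-29.21)²) = 33.271 km.

33.3 km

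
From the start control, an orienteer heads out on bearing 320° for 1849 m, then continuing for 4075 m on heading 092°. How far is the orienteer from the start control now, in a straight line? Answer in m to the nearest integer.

Leg 1 (320°, 1849 m): east 1849 sin 320° = -1188.51, north 1849 cos 320° = 1416.42
Leg 2 (092°, 4075 m): east 4075 sin 92° = 4072.52, north 4075 cos 92° = -142.22
Net: 2884.00 east, 1274.20 north. Distance = √((2884.00)² + (1274.20)²) = 3152.945 m.

3153 m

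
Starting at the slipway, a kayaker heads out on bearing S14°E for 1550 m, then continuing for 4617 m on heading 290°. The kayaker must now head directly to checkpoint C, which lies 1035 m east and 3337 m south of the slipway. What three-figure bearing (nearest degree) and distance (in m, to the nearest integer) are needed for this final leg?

124°, 6052 m

Leg 1 (S14°E, 1550 m): east 1550 sin 166° = 374.98, north 1550 cos 166° = -1503.96
Leg 2 (290°, 4617 m): east 4617 sin 290° = -4338.56, north 4617 cos 290° = 1579.11
Current position: (-3963.58, 75.15). Target: (1035, -3337). Remaining: Δeast = 4998.58, Δnorth = -3412.15.
Bearing = atan2(4998.58, -3412.15) mod 360° = 124.32°; distance = √((4998.58)² + (-3412.15)²) = 6052.155 m.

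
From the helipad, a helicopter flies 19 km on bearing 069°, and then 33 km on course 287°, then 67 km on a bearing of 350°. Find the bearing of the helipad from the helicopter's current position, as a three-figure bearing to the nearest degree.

163°

Leg 1 (069°, 19 km): east 19 sin 69° = 17.74, north 19 cos 69° = 6.81
Leg 2 (287°, 33 km): east 33 sin 287° = -31.56, north 33 cos 287° = 9.65
Leg 3 (350°, 67 km): east 67 sin 350° = -11.63, north 67 cos 350° = 65.98
Net displacement: -25.45 east, 82.44 north. Direction back to start is (25.45, -82.44): bearing = atan2(25.45, -82.44) mod 360° = 162.84° ≈ 163°.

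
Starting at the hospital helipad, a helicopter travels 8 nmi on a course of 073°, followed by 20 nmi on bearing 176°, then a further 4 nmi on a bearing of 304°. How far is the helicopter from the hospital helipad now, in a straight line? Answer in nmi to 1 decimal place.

16.4 nmi

Leg 1 (073°, 8 nmi): east 8 sin 73° = 7.65, north 8 cos 73° = 2.34
Leg 2 (176°, 20 nmi): east 20 sin 176° = 1.40, north 20 cos 176° = -19.95
Leg 3 (304°, 4 nmi): east 4 sin 304° = -3.32, north 4 cos 304° = 2.24
Net: 5.73 east, -15.38 north. Distance = √((5.73)² + (-15.38)²) = 16.408 nmi.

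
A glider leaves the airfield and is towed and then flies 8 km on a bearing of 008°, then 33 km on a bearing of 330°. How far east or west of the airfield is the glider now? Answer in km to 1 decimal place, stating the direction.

15.4 km west

Leg 1 (008°, 8 km): east 8 sin 8° = 1.11, north 8 cos 8° = 7.92
Leg 2 (330°, 33 km): east 33 sin 330° = -16.50, north 33 cos 330° = 28.58
Net east component: -15.39 km.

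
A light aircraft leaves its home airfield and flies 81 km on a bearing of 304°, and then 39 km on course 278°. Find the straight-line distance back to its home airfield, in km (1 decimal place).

Leg 1 (304°, 81 km): east 81 sin 304° = -67.15, north 81 cos 304° = 45.29
Leg 2 (278°, 39 km): east 39 sin 278° = -38.62, north 39 cos 278° = 5.43
Net: -105.77 east, 50.72 north. Distance = √((-105.77)² + (50.72)²) = 117.306 km.

117.3 km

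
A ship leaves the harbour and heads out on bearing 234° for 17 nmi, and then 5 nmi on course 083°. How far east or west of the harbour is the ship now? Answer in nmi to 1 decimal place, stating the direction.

8.8 nmi west

Leg 1 (234°, 17 nmi): east 17 sin 234° = -13.75, north 17 cos 234° = -9.99
Leg 2 (083°, 5 nmi): east 5 sin 83° = 4.96, north 5 cos 83° = 0.61
Net east component: -8.79 nmi.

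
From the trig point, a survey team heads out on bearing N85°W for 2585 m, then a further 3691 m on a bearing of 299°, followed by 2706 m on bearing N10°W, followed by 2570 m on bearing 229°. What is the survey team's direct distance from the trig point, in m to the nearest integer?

Leg 1 (N85°W, 2585 m): east 2585 sin 275° = -2575.16, north 2585 cos 275° = 225.30
Leg 2 (299°, 3691 m): east 3691 sin 299° = -3228.22, north 3691 cos 299° = 1789.43
Leg 3 (N10°W, 2706 m): east 2706 sin 350° = -469.89, north 2706 cos 350° = 2664.89
Leg 4 (229°, 2570 m): east 2570 sin 229° = -1939.60, north 2570 cos 229° = -1686.07
Net: -8212.88 east, 2993.55 north. Distance = √((-8212.88)² + (2993.55)²) = 8741.438 m.

8741 m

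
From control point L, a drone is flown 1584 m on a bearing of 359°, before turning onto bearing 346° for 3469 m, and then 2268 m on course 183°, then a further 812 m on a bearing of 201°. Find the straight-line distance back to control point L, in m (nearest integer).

2311 m

Leg 1 (359°, 1584 m): east 1584 sin 359° = -27.64, north 1584 cos 359° = 1583.76
Leg 2 (346°, 3469 m): east 3469 sin 346° = -839.23, north 3469 cos 346° = 3365.96
Leg 3 (183°, 2268 m): east 2268 sin 183° = -118.70, north 2268 cos 183° = -2264.89
Leg 4 (201°, 812 m): east 812 sin 201° = -290.99, north 812 cos 201° = -758.07
Net: -1276.56 east, 1926.76 north. Distance = √((-1276.56)² + (1926.76)²) = 2311.277 m.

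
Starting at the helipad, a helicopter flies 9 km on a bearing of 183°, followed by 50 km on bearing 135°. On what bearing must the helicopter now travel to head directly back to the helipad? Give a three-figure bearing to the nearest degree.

Leg 1 (183°, 9 km): east 9 sin 183° = -0.47, north 9 cos 183° = -8.99
Leg 2 (135°, 50 km): east 50 sin 135° = 35.36, north 50 cos 135° = -35.36
Net displacement: 34.88 east, -44.34 north. Direction back to start is (-34.88, 44.34): bearing = atan2(-34.88, 44.34) mod 360° = 321.81° ≈ 322°.

322°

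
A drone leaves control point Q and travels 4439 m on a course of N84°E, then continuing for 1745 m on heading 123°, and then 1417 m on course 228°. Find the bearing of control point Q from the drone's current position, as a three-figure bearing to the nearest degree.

Leg 1 (N84°E, 4439 m): east 4439 sin 84° = 4414.68, north 4439 cos 84° = 464.00
Leg 2 (123°, 1745 m): east 1745 sin 123° = 1463.48, north 1745 cos 123° = -950.40
Leg 3 (228°, 1417 m): east 1417 sin 228° = -1053.04, north 1417 cos 228° = -948.16
Net displacement: 4825.13 east, -1434.55 north. Direction back to start is (-4825.13, 1434.55): bearing = atan2(-4825.13, 1434.55) mod 360° = 286.56° ≈ 287°.

287°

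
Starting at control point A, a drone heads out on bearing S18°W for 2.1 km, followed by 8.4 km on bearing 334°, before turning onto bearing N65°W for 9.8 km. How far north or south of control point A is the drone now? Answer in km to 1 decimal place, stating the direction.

Leg 1 (S18°W, 2.1 km): east 2.1 sin 198° = -0.65, north 2.1 cos 198° = -2.00
Leg 2 (334°, 8.4 km): east 8.4 sin 334° = -3.68, north 8.4 cos 334° = 7.55
Leg 3 (N65°W, 9.8 km): east 9.8 sin 295° = -8.88, north 9.8 cos 295° = 4.14
Net north component: 9.69 km.

9.7 km north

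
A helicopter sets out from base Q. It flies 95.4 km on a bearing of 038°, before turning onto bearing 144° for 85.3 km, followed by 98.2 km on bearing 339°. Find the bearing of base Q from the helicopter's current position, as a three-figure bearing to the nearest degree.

217°

Leg 1 (038°, 95.4 km): east 95.4 sin 38° = 58.73, north 95.4 cos 38° = 75.18
Leg 2 (144°, 85.3 km): east 85.3 sin 144° = 50.14, north 85.3 cos 144° = -69.01
Leg 3 (339°, 98.2 km): east 98.2 sin 339° = -35.19, north 98.2 cos 339° = 91.68
Net displacement: 73.68 east, 97.84 north. Direction back to start is (-73.68, -97.84): bearing = atan2(-73.68, -97.84) mod 360° = 216.98° ≈ 217°.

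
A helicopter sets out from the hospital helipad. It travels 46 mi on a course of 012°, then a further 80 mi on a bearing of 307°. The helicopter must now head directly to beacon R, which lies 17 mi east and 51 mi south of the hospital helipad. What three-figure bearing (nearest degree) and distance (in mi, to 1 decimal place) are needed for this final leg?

Leg 1 (012°, 46 mi): east 46 sin 12° = 9.56, north 46 cos 12° = 44.99
Leg 2 (307°, 80 mi): east 80 sin 307° = -63.89, north 80 cos 307° = 48.15
Current position: (-54.33, 93.14). Target: (17, -51). Remaining: Δeast = 71.33, Δnorth = -144.14.
Bearing = atan2(71.33, -144.14) mod 360° = 153.67°; distance = √((71.33)² + (-144.14)²) = 160.822 mi.

154°, 160.8 mi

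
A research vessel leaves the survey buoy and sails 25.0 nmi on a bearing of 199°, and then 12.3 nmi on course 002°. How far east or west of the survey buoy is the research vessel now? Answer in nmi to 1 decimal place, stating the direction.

7.7 nmi west

Leg 1 (199°, 25.0 nmi): east 25.0 sin 199° = -8.14, north 25.0 cos 199° = -23.64
Leg 2 (002°, 12.3 nmi): east 12.3 sin 2° = 0.43, north 12.3 cos 2° = 12.29
Net east component: -7.71 nmi.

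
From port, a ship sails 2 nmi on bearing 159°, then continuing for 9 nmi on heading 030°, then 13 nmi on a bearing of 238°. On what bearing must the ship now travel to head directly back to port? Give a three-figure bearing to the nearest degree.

081°

Leg 1 (159°, 2 nmi): east 2 sin 159° = 0.72, north 2 cos 159° = -1.87
Leg 2 (030°, 9 nmi): east 9 sin 30° = 4.50, north 9 cos 30° = 7.79
Leg 3 (238°, 13 nmi): east 13 sin 238° = -11.02, north 13 cos 238° = -6.89
Net displacement: -5.81 east, -0.96 north. Direction back to start is (5.81, 0.96): bearing = atan2(5.81, 0.96) mod 360° = 80.60° ≈ 081°.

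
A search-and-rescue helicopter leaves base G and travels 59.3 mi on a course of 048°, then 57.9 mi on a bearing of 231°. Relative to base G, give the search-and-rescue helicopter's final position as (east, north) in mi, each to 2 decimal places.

Leg 1 (048°, 59.3 mi): east 59.3 sin 48° = 44.07, north 59.3 cos 48° = 39.68
Leg 2 (231°, 57.9 mi): east 57.9 sin 231° = -45.00, north 57.9 cos 231° = -36.44
Summing: -0.93 mi east, 3.24 mi north → (-0.93, 3.24).

(-0.93, 3.24)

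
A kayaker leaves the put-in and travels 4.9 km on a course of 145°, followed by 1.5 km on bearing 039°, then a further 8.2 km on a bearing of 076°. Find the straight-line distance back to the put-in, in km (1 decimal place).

Leg 1 (145°, 4.9 km): east 4.9 sin 145° = 2.81, north 4.9 cos 145° = -4.01
Leg 2 (039°, 1.5 km): east 1.5 sin 39° = 0.94, north 1.5 cos 39° = 1.17
Leg 3 (076°, 8.2 km): east 8.2 sin 76° = 7.96, north 8.2 cos 76° = 1.98
Net: 11.71 east, -0.86 north. Distance = √((11.71)² + (-0.86)²) = 11.743 km.

11.7 km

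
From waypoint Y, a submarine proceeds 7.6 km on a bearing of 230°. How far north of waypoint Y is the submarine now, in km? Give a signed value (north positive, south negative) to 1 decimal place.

-4.9 km

Leg 1 (230°, 7.6 km): east 7.6 sin 230° = -5.82, north 7.6 cos 230° = -4.89
Net north component: -4.89 km.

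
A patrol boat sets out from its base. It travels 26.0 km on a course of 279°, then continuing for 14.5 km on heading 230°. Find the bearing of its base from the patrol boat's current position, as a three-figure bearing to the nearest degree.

Leg 1 (279°, 26.0 km): east 26.0 sin 279° = -25.68, north 26.0 cos 279° = 4.07
Leg 2 (230°, 14.5 km): east 14.5 sin 230° = -11.11, north 14.5 cos 230° = -9.32
Net displacement: -36.79 east, -5.25 north. Direction back to start is (36.79, 5.25): bearing = atan2(36.79, 5.25) mod 360° = 81.87° ≈ 082°.

082°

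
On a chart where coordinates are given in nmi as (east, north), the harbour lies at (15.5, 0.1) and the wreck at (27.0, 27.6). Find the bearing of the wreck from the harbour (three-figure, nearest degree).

Δeast = 27.0 − 15.5 = 11.50; Δnorth = 27.6 − 0.1 = 27.50.
Bearing = atan2(Δeast, Δnorth) mod 360° = 22.69° ≈ 023°.

023°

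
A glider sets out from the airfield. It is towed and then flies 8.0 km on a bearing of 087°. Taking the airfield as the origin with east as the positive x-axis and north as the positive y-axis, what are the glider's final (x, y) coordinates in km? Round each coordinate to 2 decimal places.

Leg 1 (087°, 8.0 km): east 8.0 sin 87° = 7.99, north 8.0 cos 87° = 0.42
Summing: 7.99 km east, 0.42 km north → (7.99, 0.42).

(7.99, 0.42)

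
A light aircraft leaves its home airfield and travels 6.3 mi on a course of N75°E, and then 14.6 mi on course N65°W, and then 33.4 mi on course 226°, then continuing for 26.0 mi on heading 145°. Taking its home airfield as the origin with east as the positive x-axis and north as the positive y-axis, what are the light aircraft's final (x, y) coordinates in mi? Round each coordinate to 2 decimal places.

(-16.26, -36.70)

Leg 1 (N75°E, 6.3 mi): east 6.3 sin 75° = 6.09, north 6.3 cos 75° = 1.63
Leg 2 (N65°W, 14.6 mi): east 14.6 sin 295° = -13.23, north 14.6 cos 295° = 6.17
Leg 3 (226°, 33.4 mi): east 33.4 sin 226° = -24.03, north 33.4 cos 226° = -23.20
Leg 4 (145°, 26.0 mi): east 26.0 sin 145° = 14.91, north 26.0 cos 145° = -21.30
Summing: -16.26 mi east, -36.70 mi north → (-16.26, -36.70).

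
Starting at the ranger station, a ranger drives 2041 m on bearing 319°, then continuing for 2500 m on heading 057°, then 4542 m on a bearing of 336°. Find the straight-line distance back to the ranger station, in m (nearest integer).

Leg 1 (319°, 2041 m): east 2041 sin 319° = -1339.02, north 2041 cos 319° = 1540.36
Leg 2 (057°, 2500 m): east 2500 sin 57° = 2096.68, north 2500 cos 57° = 1361.60
Leg 3 (336°, 4542 m): east 4542 sin 336° = -1847.40, north 4542 cos 336° = 4149.32
Net: -1089.74 east, 7051.28 north. Distance = √((-1089.74)² + (7051.28)²) = 7134.993 m.

7135 m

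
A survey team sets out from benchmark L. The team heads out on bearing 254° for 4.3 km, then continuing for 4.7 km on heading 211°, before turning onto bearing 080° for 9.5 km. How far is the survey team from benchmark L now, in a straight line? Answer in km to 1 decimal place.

Leg 1 (254°, 4.3 km): east 4.3 sin 254° = -4.13, north 4.3 cos 254° = -1.19
Leg 2 (211°, 4.7 km): east 4.7 sin 211° = -2.42, north 4.7 cos 211° = -4.03
Leg 3 (080°, 9.5 km): east 9.5 sin 80° = 9.36, north 9.5 cos 80° = 1.65
Net: 2.80 east, -3.56 north. Distance = √((2.80)² + (-3.56)²) = 4.534 km.

4.5 km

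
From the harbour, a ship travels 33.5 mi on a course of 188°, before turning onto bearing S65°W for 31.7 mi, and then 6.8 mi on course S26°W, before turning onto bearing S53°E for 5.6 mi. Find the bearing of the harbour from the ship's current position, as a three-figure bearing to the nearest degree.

030°

Leg 1 (188°, 33.5 mi): east 33.5 sin 188° = -4.66, north 33.5 cos 188° = -33.17
Leg 2 (S65°W, 31.7 mi): east 31.7 sin 245° = -28.73, north 31.7 cos 245° = -13.40
Leg 3 (S26°W, 6.8 mi): east 6.8 sin 206° = -2.98, north 6.8 cos 206° = -6.11
Leg 4 (S53°E, 5.6 mi): east 5.6 sin 127° = 4.47, north 5.6 cos 127° = -3.37
Net displacement: -31.90 east, -56.05 north. Direction back to start is (31.90, 56.05): bearing = atan2(31.90, 56.05) mod 360° = 29.65° ≈ 030°.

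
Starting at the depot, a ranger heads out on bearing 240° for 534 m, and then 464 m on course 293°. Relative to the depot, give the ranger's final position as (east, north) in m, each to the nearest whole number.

(-890, -86)

Leg 1 (240°, 534 m): east 534 sin 240° = -462.46, north 534 cos 240° = -267.00
Leg 2 (293°, 464 m): east 464 sin 293° = -427.11, north 464 cos 293° = 181.30
Summing: -889.57 m east, -85.70 m north → (-890, -86).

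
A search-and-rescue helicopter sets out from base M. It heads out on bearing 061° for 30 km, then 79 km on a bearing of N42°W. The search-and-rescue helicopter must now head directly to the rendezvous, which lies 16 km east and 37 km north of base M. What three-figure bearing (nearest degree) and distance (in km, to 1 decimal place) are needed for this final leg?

130°, 56.0 km

Leg 1 (061°, 30 km): east 30 sin 61° = 26.24, north 30 cos 61° = 14.54
Leg 2 (N42°W, 79 km): east 79 sin 318° = -52.86, north 79 cos 318° = 58.71
Current position: (-26.62, 73.25). Target: (16, 37). Remaining: Δeast = 42.62, Δnorth = -36.25.
Bearing = atan2(42.62, -36.25) mod 360° = 130.38°; distance = √((42.62)² + (-36.25)²) = 55.955 km.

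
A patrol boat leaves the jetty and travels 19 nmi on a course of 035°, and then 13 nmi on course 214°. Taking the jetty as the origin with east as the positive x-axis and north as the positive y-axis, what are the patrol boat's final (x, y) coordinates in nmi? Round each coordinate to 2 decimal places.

(3.63, 4.79)

Leg 1 (035°, 19 nmi): east 19 sin 35° = 10.90, north 19 cos 35° = 15.56
Leg 2 (214°, 13 nmi): east 13 sin 214° = -7.27, north 13 cos 214° = -10.78
Summing: 3.63 nmi east, 4.79 nmi north → (3.63, 4.79).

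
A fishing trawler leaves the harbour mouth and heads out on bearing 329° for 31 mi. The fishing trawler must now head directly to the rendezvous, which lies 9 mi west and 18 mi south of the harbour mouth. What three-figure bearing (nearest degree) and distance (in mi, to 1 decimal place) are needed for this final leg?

Leg 1 (329°, 31 mi): east 31 sin 329° = -15.97, north 31 cos 329° = 26.57
Current position: (-15.97, 26.57). Target: (-9, -18). Remaining: Δeast = 6.97, Δnorth = -44.57.
Bearing = atan2(6.97, -44.57) mod 360° = 171.12°; distance = √((6.97)² + (-44.57)²) = 45.113 mi.

171°, 45.1 mi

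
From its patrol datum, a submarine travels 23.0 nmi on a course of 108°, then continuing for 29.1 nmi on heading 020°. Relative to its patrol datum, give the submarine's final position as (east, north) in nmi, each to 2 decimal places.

(31.83, 20.24)

Leg 1 (108°, 23.0 nmi): east 23.0 sin 108° = 21.87, north 23.0 cos 108° = -7.11
Leg 2 (020°, 29.1 nmi): east 29.1 sin 20° = 9.95, north 29.1 cos 20° = 27.35
Summing: 31.83 nmi east, 20.24 nmi north → (31.83, 20.24).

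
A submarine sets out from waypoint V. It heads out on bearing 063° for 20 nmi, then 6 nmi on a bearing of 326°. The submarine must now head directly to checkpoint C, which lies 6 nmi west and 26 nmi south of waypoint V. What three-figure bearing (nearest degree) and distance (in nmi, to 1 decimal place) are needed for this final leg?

Leg 1 (063°, 20 nmi): east 20 sin 63° = 17.82, north 20 cos 63° = 9.08
Leg 2 (326°, 6 nmi): east 6 sin 326° = -3.36, north 6 cos 326° = 4.97
Current position: (14.46, 14.05). Target: (-6, -26). Remaining: Δeast = -20.46, Δnorth = -40.05.
Bearing = atan2(-20.46, -40.05) mod 360° = 207.06°; distance = √((-20.46)² + (-40.05)²) = 44.979 nmi.

207°, 45.0 nmi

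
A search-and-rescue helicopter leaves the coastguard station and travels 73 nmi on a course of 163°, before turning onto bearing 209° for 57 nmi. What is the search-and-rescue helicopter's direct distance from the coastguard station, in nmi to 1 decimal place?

Leg 1 (163°, 73 nmi): east 73 sin 163° = 21.34, north 73 cos 163° = -69.81
Leg 2 (209°, 57 nmi): east 57 sin 209° = -27.63, north 57 cos 209° = -49.85
Net: -6.29 east, -119.66 north. Distance = √((-6.29)² + (-119.66)²) = 119.829 nmi.

119.8 nmi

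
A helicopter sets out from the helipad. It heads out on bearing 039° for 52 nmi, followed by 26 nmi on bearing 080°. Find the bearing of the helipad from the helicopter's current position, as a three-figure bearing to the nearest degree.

232°

Leg 1 (039°, 52 nmi): east 52 sin 39° = 32.72, north 52 cos 39° = 40.41
Leg 2 (080°, 26 nmi): east 26 sin 80° = 25.61, north 26 cos 80° = 4.51
Net displacement: 58.33 east, 44.93 north. Direction back to start is (-58.33, -44.93): bearing = atan2(-58.33, -44.93) mod 360° = 232.40° ≈ 232°.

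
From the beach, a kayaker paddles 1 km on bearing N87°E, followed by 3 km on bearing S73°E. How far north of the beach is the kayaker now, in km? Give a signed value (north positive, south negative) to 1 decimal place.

Leg 1 (N87°E, 1 km): east 1 sin 87° = 1.00, north 1 cos 87° = 0.05
Leg 2 (S73°E, 3 km): east 3 sin 107° = 2.87, north 3 cos 107° = -0.88
Net north component: -0.82 km.

-0.8 km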